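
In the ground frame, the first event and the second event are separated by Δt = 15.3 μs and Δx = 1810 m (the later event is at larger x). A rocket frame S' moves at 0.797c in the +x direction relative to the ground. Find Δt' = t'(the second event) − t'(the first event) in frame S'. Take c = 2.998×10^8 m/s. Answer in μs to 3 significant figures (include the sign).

γ = 1/√(1 − 0.797²) = 1.6557
Δt' = γ(Δt − vΔx/c²) = 1.6557 × (15.3 μs − 0.797×1810 m / (2.998×10^8 m/s))
= 1.6557 × (10.488 μs) = 17.4 μs

Δt' ≈ 17.4 μs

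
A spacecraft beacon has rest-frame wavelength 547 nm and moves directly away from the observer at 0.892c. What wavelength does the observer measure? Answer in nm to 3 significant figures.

Relativistic Doppler: λ_obs = λ_src √((1+β)/(1−β))
= 547 × √(1.8920/0.10800) = 547 × 4.1855 = 2290 nm

λ_obs ≈ 2290 nm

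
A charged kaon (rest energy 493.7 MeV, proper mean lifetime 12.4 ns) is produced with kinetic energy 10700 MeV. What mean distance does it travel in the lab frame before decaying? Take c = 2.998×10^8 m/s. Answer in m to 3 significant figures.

d ≈ 84.2 m

γ = 1 + K/(m₀c²) = 1 + 10700/493.7 = 22.673
β = √(1 − 1/γ²) = 0.99903
Dilated lifetime: γτ₀ = 22.673 × 12.4 ns = 281.15 ns
d = βc·γτ₀ = 0.99903 × (2.998×10^8 m/s) × 2.8115×10^-7 s = 84.2 m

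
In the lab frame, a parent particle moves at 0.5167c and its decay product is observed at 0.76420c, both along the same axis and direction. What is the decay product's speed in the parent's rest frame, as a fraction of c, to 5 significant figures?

u' ≈ 0.40900c

Inverse velocity addition: u' = (u − v)/(1 − uv/c²)
= (0.76420 − 0.5167)/(1 − 0.76420×0.5167) = 0.24750/0.6051379 = 0.40900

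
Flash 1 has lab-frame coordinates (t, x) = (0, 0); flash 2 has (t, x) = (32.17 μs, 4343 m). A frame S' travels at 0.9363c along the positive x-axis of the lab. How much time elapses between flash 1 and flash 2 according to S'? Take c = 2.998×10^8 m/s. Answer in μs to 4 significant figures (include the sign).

γ = 1/√(1 − 0.9363²) = 2.84737
Δt' = γ(Δt − vΔx/c²) = 2.84737 × (32.17 μs − 0.9363×4343 m / (2.998×10^8 m/s))
= 2.84737 × (18.6065 μs) = 52.98 μs

Δt' ≈ 52.98 μs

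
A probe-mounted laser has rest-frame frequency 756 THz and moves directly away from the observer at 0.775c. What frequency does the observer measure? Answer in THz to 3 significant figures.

f_obs ≈ 269 THz

Relativistic Doppler: f_obs = f_src √((1−β)/(1+β))
= 756 × √(0.22500/1.7750) = 756 × 0.35603 = 269 THz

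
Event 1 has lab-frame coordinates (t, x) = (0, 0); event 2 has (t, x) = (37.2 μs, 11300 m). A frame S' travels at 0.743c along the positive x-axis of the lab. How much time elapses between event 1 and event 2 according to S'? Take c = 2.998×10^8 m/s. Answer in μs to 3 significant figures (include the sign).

Δt' ≈ 13.7 μs

γ = 1/√(1 − 0.743²) = 1.4941
Δt' = γ(Δt − vΔx/c²) = 1.4941 × (37.2 μs − 0.743×11300 m / (2.998×10^8 m/s))
= 1.4941 × (9.1950 μs) = 13.7 μs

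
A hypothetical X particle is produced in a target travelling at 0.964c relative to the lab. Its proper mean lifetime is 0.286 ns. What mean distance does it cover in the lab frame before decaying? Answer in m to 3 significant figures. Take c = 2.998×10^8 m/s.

d ≈ 0.311 m

γ = 1/√(1 − 0.964²) = 3.7608
Dilated lifetime: Δt = γτ₀ = 3.7608 × 0.286 ns = 1.0756 ns
d = vΔt = 0.964c × 1.0756 ns = 2.8901×10^8 m/s × 1.0756×10^-9 s = 0.311 m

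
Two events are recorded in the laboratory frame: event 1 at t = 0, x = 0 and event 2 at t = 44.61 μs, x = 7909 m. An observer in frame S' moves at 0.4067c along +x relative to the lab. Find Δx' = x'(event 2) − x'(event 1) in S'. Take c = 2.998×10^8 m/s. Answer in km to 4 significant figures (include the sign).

Δx' ≈ 2.703 km

γ = 1/√(1 − 0.4067²) = 1.09462
Δx' = γ(Δx − vΔt) = 1.09462 × (7909 m − 0.4067×(2.998×10^8 m/s)×44.61×10^-6 s)
= 1.09462 × (2469.76 m) = 2.703 km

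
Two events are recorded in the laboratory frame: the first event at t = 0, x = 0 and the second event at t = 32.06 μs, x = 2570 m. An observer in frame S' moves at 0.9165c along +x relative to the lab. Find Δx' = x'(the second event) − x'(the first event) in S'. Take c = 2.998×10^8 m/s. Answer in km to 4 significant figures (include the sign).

Δx' ≈ -15.60 km

γ = 1/√(1 − 0.9165²) = 2.49978
Δx' = γ(Δx − vΔt) = 2.49978 × (2570 m − 0.9165×(2.998×10^8 m/s)×32.06×10^-6 s)
= 2.49978 × (-6239.02 m) = -15.60 km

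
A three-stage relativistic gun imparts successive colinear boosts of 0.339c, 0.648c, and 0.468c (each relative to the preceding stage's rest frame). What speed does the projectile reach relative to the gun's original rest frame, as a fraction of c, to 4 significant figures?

Compose boost 2: (0.648 + 0.339)/(1 + 0.648×0.339) = 0.9870/1.21967 = 0.809234
Compose boost 3: (0.468 + 0.809234)/(1 + 0.468×0.809234) = 1.27723/1.37872 = 0.9264

u ≈ 0.9264c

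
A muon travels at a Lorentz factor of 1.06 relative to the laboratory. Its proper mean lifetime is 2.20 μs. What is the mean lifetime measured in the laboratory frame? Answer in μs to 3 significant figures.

γ = 1.06 (given)
Time dilation: Δt = γτ₀ = 1.06 × 2.20 μs = 2.33 μs

Δt ≈ 2.33 μs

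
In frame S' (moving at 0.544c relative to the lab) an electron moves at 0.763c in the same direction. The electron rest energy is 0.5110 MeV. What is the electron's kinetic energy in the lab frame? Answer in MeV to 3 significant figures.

u_lab = (0.763 + 0.544)/(1 + 0.763×0.544) = 0.923628
γ = 1/√(1 − 0.923628²) = 2.6090
K = (γ − 1)m₀c² = (2.6090 − 1) × 0.5110 = 1.6090 × 0.5110 = 0.822 MeV

K ≈ 0.822 MeV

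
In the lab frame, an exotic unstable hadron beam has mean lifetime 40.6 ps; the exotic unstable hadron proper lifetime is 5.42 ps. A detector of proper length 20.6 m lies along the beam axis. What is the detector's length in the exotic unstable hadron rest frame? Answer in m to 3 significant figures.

L ≈ 2.75 m

Time dilation ⇒ γ = Δt/τ₀ = 40.6/5.42 = 7.4908
Length contraction: L = L₀/γ = 20.6/7.4908 = 2.75 m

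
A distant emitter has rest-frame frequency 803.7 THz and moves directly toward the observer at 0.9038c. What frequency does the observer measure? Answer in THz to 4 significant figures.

Relativistic Doppler: f_obs = f_src √((1+β)/(1−β))
= 803.7 × √(1.90380/0.0962000) = 803.7 × 4.44860 = 3575 THz

f_obs ≈ 3575 THz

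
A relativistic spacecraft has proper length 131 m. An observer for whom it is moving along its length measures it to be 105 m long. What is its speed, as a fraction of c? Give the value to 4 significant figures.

γ = L₀/L = 131/105 = 1.24762
β = √(1 − 1/γ²) = 0.5980

β ≈ 0.5980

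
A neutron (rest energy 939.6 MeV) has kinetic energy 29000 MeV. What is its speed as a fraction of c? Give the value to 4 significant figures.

β ≈ 0.9995

γ = 1 + K/(m₀c²) = 1 + 29000/939.6 = 31.8642
β = √(1 − 1/γ²) = 0.9995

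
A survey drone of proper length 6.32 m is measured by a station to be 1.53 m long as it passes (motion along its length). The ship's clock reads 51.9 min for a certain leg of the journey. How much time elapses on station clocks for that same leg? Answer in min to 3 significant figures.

Length contraction ⇒ γ = L₀/L = 6.32/1.53 = 4.1307
Time dilation: Δt = γτ₀ = 4.1307 × 51.9 min = 214 min

Δt ≈ 214 min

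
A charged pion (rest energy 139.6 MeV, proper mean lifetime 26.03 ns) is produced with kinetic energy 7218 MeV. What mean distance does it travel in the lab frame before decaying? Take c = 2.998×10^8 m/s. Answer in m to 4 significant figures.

γ = 1 + K/(m₀c²) = 1 + 7218/139.6 = 52.7049
β = √(1 − 1/γ²) = 0.999820
Dilated lifetime: γτ₀ = 52.7049 × 26.03 ns = 1371.91 ns
d = βc·γτ₀ = 0.999820 × (2.998×10^8 m/s) × 1.37191×10^-6 s = 411.2 m

d ≈ 411.2 m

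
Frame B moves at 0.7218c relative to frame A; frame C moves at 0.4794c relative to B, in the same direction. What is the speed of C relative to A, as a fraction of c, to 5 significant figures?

u ≈ 0.89240c

Compose boost 2: (0.4794 + 0.7218)/(1 + 0.4794×0.7218) = 1.2012/1.346031 = 0.89240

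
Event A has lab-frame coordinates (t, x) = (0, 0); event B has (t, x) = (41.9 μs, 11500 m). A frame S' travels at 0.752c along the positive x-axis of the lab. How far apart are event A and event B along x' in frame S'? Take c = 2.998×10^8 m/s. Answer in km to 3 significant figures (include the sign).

Δx' ≈ 3.12 km

γ = 1/√(1 − 0.752²) = 1.5171
Δx' = γ(Δx − vΔt) = 1.5171 × (11500 m − 0.752×(2.998×10^8 m/s)×41.9×10^-6 s)
= 1.5171 × (2053.7 m) = 3.12 km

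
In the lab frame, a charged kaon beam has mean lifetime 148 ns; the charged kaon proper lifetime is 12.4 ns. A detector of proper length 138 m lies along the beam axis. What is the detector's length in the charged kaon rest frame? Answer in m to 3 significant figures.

L ≈ 11.6 m

Time dilation ⇒ γ = Δt/τ₀ = 148/12.4 = 11.935
Length contraction: L = L₀/γ = 138/11.935 = 11.6 m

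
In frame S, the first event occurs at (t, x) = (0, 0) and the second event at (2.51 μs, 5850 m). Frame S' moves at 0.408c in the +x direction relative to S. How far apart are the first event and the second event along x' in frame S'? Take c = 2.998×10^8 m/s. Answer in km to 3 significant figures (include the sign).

γ = 1/√(1 − 0.408²) = 1.0953
Δx' = γ(Δx − vΔt) = 1.0953 × (5850 m − 0.408×(2.998×10^8 m/s)×2.51×10^-6 s)
= 1.0953 × (5543.0 m) = 6.07 km

Δx' ≈ 6.07 km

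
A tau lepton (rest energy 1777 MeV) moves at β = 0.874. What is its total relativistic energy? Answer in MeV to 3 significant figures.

E ≈ 3660 MeV

γ = 1/√(1 − 0.874²) = 2.0579
E = γm₀c² = 2.0579 × 1777 MeV = 3660 MeV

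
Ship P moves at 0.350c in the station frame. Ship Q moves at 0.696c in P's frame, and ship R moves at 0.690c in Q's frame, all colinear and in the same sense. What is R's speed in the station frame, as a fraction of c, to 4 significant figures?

u ≈ 0.9688c

Compose boost 2: (0.696 + 0.350)/(1 + 0.696×0.350) = 1.046/1.24360 = 0.841106
Compose boost 3: (0.690 + 0.841106)/(1 + 0.690×0.841106) = 1.53111/1.58036 = 0.9688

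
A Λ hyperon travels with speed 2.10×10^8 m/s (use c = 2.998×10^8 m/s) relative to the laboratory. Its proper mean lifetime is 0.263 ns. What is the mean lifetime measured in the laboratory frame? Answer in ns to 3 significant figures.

β = v/c = 2.10×10^8 / 2.998×10^8 = 0.70047
γ = 1/√(1 − 0.70047²) = 1.4012
Time dilation: Δt = γτ₀ = 1.4012 × 0.263 ns = 0.369 ns

Δt ≈ 0.369 ns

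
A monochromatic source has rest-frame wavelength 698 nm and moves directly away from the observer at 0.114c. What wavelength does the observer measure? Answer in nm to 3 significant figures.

Relativistic Doppler: λ_obs = λ_src √((1+β)/(1−β))
= 698 × √(1.1140/0.88600) = 698 × 1.1213 = 783 nm

λ_obs ≈ 783 nm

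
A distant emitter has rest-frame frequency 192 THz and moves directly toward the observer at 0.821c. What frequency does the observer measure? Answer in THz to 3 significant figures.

f_obs ≈ 612 THz

Relativistic Doppler: f_obs = f_src √((1+β)/(1−β))
= 192 × √(1.8210/0.17900) = 192 × 3.1895 = 612 THz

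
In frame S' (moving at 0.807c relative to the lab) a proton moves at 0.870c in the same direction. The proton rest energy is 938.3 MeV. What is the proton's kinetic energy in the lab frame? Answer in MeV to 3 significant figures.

u_lab = (0.870 + 0.807)/(1 + 0.870×0.807) = 0.985259
γ = 1/√(1 − 0.985259²) = 5.8456
K = (γ − 1)m₀c² = (5.8456 − 1) × 938.3 = 4.8456 × 938.3 = 4550 MeV

K ≈ 4550 MeV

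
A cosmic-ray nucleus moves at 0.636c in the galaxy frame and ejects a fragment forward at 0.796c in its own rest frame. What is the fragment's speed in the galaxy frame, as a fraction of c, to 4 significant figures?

Compose boost 2: (0.796 + 0.636)/(1 + 0.796×0.636) = 1.432/1.50626 = 0.9507

u ≈ 0.9507c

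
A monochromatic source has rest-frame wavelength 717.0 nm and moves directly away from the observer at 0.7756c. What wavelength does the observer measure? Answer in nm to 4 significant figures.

λ_obs ≈ 2017 nm

Relativistic Doppler: λ_obs = λ_src √((1+β)/(1−β))
= 717.0 × √(1.77560/0.224400) = 717.0 × 2.81294 = 2017 nm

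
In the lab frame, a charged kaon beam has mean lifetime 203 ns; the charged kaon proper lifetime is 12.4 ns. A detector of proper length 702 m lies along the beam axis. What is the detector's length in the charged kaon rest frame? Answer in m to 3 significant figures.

Time dilation ⇒ γ = Δt/τ₀ = 203/12.4 = 16.371
Length contraction: L = L₀/γ = 702/16.371 = 42.9 m

L ≈ 42.9 m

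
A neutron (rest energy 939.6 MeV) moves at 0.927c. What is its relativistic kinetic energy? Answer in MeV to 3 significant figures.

K ≈ 1570 MeV

γ = 1/√(1 − 0.927²) = 2.6662
K = (γ − 1)m₀c² = (2.6662 − 1) × 939.6 MeV = 1.6662 × 939.6 MeV = 1570 MeV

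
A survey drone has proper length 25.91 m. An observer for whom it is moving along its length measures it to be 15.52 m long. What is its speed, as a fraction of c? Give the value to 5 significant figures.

γ = L₀/L = 25.91/15.52 = 1.669459
β = √(1 − 1/γ²) = 0.80075

β ≈ 0.80075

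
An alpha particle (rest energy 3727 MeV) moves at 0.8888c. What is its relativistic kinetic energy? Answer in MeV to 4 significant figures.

γ = 1/√(1 − 0.8888²) = 2.18200
K = (γ − 1)m₀c² = (2.18200 − 1) × 3727 MeV = 1.18200 × 3727 MeV = 4405 MeV

K ≈ 4405 MeV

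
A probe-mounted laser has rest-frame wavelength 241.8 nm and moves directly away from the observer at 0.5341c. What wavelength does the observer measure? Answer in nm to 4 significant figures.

λ_obs ≈ 438.8 nm

Relativistic Doppler: λ_obs = λ_src √((1+β)/(1−β))
= 241.8 × √(1.53410/0.465900) = 241.8 × 1.81460 = 438.8 nm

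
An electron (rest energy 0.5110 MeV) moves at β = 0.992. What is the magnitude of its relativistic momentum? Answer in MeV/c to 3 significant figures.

γ = 1/√(1 − 0.992²) = 7.9216
p = γβm₀c = 7.9216 × 0.992 × 0.5110 MeV/c = 4.02 MeV/c

p ≈ 4.02 MeV/c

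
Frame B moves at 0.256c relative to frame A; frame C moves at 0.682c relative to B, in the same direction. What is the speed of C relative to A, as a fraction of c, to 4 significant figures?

u ≈ 0.7986c

Compose boost 2: (0.682 + 0.256)/(1 + 0.682×0.256) = 0.9380/1.17459 = 0.7986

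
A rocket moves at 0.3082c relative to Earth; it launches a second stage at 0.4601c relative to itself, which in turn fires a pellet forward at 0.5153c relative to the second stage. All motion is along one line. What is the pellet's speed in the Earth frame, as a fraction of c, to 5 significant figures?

Compose boost 2: (0.4601 + 0.3082)/(1 + 0.4601×0.3082) = 0.76830/1.141803 = 0.6728833
Compose boost 3: (0.5153 + 0.6728833)/(1 + 0.5153×0.6728833) = 1.188183/1.346737 = 0.88227

u ≈ 0.88227c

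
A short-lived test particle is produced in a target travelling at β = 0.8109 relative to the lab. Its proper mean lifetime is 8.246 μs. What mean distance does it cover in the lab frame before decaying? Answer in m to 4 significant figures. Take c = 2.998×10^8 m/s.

γ = 1/√(1 − 0.8109²) = 1.70886
Dilated lifetime: Δt = γτ₀ = 1.70886 × 8.246 μs = 14.0913 μs
d = vΔt = 0.8109c × 14.0913 μs = 2.43108×10^8 m/s × 1.40913×10^-5 s = 3426 m

d ≈ 3426 m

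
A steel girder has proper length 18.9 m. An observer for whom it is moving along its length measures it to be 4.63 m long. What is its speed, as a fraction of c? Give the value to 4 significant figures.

β ≈ 0.9695

γ = L₀/L = 18.9/4.63 = 4.08207
β = √(1 − 1/γ²) = 0.9695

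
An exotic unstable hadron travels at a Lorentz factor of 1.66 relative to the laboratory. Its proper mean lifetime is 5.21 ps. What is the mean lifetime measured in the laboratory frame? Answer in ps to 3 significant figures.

γ = 1.66 (given)
Time dilation: Δt = γτ₀ = 1.66 × 5.21 ps = 8.65 ps

Δt ≈ 8.65 ps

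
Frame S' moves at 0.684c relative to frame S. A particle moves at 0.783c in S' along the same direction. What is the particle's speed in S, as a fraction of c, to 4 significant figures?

u ≈ 0.9553c

Relativistic velocity addition: u = (u' + v)/(1 + u'v/c²)
= (0.783 + 0.684)/(1 + 0.783×0.684) = 1.467/1.53557 = 0.9553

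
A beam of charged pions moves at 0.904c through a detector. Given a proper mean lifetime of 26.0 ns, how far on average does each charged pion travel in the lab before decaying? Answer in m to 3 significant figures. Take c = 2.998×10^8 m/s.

γ = 1/√(1 − 0.904²) = 2.3390
Dilated lifetime: Δt = γτ₀ = 2.3390 × 26.0 ns = 60.814 ns
d = vΔt = 0.904c × 60.814 ns = 2.7102×10^8 m/s × 6.0814×10^-8 s = 16.5 m

d ≈ 16.5 m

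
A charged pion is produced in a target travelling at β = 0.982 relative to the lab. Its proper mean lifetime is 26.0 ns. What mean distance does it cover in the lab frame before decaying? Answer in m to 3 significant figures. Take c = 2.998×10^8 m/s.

d ≈ 40.5 m

γ = 1/√(1 − 0.982²) = 5.2943
Dilated lifetime: Δt = γτ₀ = 5.2943 × 26.0 ns = 137.65 ns
d = vΔt = 0.982c × 137.65 ns = 2.9440×10^8 m/s × 1.3765×10^-7 s = 40.5 m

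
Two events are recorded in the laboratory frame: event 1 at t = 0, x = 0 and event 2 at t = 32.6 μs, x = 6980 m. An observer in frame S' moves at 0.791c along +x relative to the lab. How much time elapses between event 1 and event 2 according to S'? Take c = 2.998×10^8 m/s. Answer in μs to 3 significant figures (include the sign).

Δt' ≈ 23.2 μs

γ = 1/√(1 − 0.791²) = 1.6345
Δt' = γ(Δt − vΔx/c²) = 1.6345 × (32.6 μs − 0.791×6980 m / (2.998×10^8 m/s))
= 1.6345 × (14.184 μs) = 23.2 μs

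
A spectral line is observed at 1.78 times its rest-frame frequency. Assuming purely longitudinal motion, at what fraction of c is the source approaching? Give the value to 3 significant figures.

f_obs/f_src = √((1+β)/(1−β)) = 1.78  ⇒  (1+β)/(1−β) = 3.1684
β = |1 − D²|/(1 + D²) = |1 − 3.1684|/(1 + 3.1684) = 0.520

β ≈ 0.520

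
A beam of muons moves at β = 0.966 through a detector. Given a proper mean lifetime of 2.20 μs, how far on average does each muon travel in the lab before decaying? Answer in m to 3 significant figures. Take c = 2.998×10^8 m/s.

d ≈ 2460 m

γ = 1/√(1 − 0.966²) = 3.8678
Dilated lifetime: Δt = γτ₀ = 3.8678 × 2.20 μs = 8.5093 μs
d = vΔt = 0.966c × 8.5093 μs = 2.8961×10^8 m/s × 8.5093×10^-6 s = 2460 m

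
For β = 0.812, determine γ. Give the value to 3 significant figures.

γ ≈ 1.71

γ = 1/√(1 − β²) = 1/√(1 − 0.812²) = 1/√(0.34066) = 1.71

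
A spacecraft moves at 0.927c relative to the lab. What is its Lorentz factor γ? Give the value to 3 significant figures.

γ ≈ 2.67

γ = 1/√(1 − β²) = 1/√(1 − 0.927²) = 1/√(0.14067) = 2.67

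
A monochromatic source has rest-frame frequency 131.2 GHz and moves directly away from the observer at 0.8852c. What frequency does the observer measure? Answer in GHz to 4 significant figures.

f_obs ≈ 32.38 GHz

Relativistic Doppler: f_obs = f_src √((1−β)/(1+β))
= 131.2 × √(0.114800/1.88520) = 131.2 × 0.246770 = 32.38 GHz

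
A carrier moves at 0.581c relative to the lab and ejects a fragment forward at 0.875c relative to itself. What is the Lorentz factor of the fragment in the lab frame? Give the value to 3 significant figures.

γ ≈ 3.83

u_lab = (0.875 + 0.581)/(1 + 0.875×0.581) = 1.456/1.50838 = 0.965277
γ = 1/√(1 − 0.965277²) = 3.83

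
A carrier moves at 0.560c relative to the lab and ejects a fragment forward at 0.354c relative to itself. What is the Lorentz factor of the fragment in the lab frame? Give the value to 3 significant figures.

γ ≈ 1.55

u_lab = (0.354 + 0.560)/(1 + 0.354×0.560) = 0.9140/1.19824 = 0.762785
γ = 1/√(1 − 0.762785²) = 1.55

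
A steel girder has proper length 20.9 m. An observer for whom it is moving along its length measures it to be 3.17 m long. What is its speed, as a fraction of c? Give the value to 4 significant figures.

β ≈ 0.9884

γ = L₀/L = 20.9/3.17 = 6.59306
β = √(1 − 1/γ²) = 0.9884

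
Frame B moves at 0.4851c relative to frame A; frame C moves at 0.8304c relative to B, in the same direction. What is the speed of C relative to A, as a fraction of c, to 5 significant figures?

Compose boost 2: (0.8304 + 0.4851)/(1 + 0.8304×0.4851) = 1.3155/1.402827 = 0.93775

u ≈ 0.93775c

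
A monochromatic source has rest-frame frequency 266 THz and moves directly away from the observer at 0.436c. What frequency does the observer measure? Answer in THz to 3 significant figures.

f_obs ≈ 167 THz

Relativistic Doppler: f_obs = f_src √((1−β)/(1+β))
= 266 × √(0.56400/1.4360) = 266 × 0.62670 = 167 THz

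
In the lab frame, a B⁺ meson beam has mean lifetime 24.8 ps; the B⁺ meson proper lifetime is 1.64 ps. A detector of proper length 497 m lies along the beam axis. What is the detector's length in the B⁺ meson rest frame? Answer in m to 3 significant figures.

Time dilation ⇒ γ = Δt/τ₀ = 24.8/1.64 = 15.122
Length contraction: L = L₀/γ = 497/15.122 = 32.9 m

L ≈ 32.9 m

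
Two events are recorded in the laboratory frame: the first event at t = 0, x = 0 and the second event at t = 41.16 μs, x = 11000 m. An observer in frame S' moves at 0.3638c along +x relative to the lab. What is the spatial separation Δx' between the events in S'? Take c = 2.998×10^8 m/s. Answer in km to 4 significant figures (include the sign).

Δx' ≈ 6.990 km

γ = 1/√(1 − 0.3638²) = 1.07356
Δx' = γ(Δx − vΔt) = 1.07356 × (11000 m − 0.3638×(2.998×10^8 m/s)×41.16×10^-6 s)
= 1.07356 × (6510.79 m) = 6.990 km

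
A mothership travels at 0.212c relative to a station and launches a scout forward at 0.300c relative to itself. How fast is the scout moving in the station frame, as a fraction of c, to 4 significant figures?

Compose boost 2: (0.300 + 0.212)/(1 + 0.300×0.212) = 0.5120/1.06360 = 0.4814

u ≈ 0.4814c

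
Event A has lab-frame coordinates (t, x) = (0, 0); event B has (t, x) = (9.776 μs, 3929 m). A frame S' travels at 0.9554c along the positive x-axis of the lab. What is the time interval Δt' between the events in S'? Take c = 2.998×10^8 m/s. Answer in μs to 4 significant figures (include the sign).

Δt' ≈ -9.295 μs

γ = 1/√(1 − 0.9554²) = 3.38622
Δt' = γ(Δt − vΔx/c²) = 3.38622 × (9.776 μs − 0.9554×3929 m / (2.998×10^8 m/s))
= 3.38622 × (-2.74490 μs) = -9.295 μs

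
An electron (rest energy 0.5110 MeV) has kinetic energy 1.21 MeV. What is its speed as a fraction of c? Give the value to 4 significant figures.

β ≈ 0.9549

γ = 1 + K/(m₀c²) = 1 + 1.21/0.5110 = 3.36791
β = √(1 − 1/γ²) = 0.9549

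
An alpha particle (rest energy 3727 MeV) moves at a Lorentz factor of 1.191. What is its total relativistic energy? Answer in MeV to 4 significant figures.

γ = 1.191 (given)
E = γm₀c² = 1.191 × 3727 MeV = 4439 MeV

E ≈ 4439 MeV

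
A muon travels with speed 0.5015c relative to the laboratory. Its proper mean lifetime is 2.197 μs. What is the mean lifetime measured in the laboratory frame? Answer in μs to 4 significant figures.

γ = 1/√(1 − 0.5015²) = 1.15586
Time dilation: Δt = γτ₀ = 1.15586 × 2.197 μs = 2.539 μs

Δt ≈ 2.539 μs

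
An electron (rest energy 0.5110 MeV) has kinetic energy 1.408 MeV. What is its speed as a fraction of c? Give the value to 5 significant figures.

β ≈ 0.96389

γ = 1 + K/(m₀c²) = 1 + 1.408/0.5110 = 3.755382
β = √(1 − 1/γ²) = 0.96389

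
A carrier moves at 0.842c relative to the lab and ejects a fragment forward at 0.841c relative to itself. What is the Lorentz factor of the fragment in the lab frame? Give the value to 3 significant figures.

γ ≈ 5.85

u_lab = (0.841 + 0.842)/(1 + 0.841×0.842) = 1.683/1.70812 = 0.985293
γ = 1/√(1 − 0.985293²) = 5.85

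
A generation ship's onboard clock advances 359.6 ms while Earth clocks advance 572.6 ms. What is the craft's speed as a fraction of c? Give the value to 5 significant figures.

γ = Δt/τ₀ = 572.6/359.6 = 1.592325
β = √(1 − 1/γ²) = √(1 − 1/1.592325²) = 0.77820

β ≈ 0.77820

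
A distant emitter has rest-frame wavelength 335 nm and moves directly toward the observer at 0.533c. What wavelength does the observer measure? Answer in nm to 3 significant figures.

λ_obs ≈ 185 nm

Relativistic Doppler: λ_obs = λ_src √((1−β)/(1+β))
= 335 × √(0.46700/1.5330) = 335 × 0.55193 = 185 nm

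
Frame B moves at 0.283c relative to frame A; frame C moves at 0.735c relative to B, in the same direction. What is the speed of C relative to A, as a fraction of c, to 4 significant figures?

Compose boost 2: (0.735 + 0.283)/(1 + 0.735×0.283) = 1.018/1.20800 = 0.8427

u ≈ 0.8427c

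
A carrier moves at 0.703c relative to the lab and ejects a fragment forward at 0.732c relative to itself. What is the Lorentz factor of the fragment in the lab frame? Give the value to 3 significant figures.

γ ≈ 3.13

u_lab = (0.732 + 0.703)/(1 + 0.732×0.703) = 1.435/1.51460 = 0.947447
γ = 1/√(1 − 0.947447²) = 3.13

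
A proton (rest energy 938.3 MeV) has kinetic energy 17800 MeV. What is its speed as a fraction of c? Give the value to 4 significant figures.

γ = 1 + K/(m₀c²) = 1 + 17800/938.3 = 19.9705
β = √(1 − 1/γ²) = 0.9987

β ≈ 0.9987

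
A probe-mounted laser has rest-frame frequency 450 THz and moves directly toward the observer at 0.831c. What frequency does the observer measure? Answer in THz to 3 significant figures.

f_obs ≈ 1480 THz

Relativistic Doppler: f_obs = f_src √((1+β)/(1−β))
= 450 × √(1.8310/0.16900) = 450 × 3.2916 = 1480 THz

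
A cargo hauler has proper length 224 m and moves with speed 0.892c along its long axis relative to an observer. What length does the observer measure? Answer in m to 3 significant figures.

L ≈ 101 m

γ = 1/√(1 − 0.892²) = 2.2122
Length contraction: L = L₀/γ = 224/2.2122 = 101 m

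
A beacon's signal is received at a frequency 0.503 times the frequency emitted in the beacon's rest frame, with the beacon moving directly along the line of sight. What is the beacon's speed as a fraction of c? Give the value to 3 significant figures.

f_obs/f_src = √((1−β)/(1+β)) = 0.503  ⇒  (1−β)/(1+β) = 0.25301
β = |1 − D²|/(1 + D²) = |1 − 0.25301|/(1 + 0.25301) = 0.596

β ≈ 0.596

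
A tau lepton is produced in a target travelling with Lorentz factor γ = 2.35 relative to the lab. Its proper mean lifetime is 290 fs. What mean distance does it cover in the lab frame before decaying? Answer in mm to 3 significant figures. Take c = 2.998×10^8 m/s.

d ≈ 0.185 mm

β = √(1 − 1/γ²) = √(1 − 1/2.35²) = 0.90494
Dilated lifetime: Δt = γτ₀ = 2.35 × 290 fs = 681.50 fs
d = vΔt = 0.90494c × 681.50 fs = 2.7130×10^8 m/s × 6.8150×10^-13 s = 0.185 mm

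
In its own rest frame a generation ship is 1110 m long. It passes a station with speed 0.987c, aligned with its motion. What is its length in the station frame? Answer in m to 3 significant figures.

γ = 1/√(1 − 0.987²) = 6.2220
Length contraction: L = L₀/γ = 1110/6.2220 = 178 m

L ≈ 178 m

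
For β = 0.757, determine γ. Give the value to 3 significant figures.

γ = 1/√(1 − β²) = 1/√(1 − 0.757²) = 1/√(0.42695) = 1.53

γ ≈ 1.53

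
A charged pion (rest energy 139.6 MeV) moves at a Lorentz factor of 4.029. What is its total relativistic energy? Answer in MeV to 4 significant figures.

γ = 4.029 (given)
E = γm₀c² = 4.029 × 139.6 MeV = 562.4 MeV

E ≈ 562.4 MeV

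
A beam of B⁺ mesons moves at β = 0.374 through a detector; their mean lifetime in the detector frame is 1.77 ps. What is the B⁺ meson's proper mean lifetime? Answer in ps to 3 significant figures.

γ = 1/√(1 − 0.374²) = 1.0783
Proper time: τ₀ = Δt/γ = 1.77/1.0783 = 1.64 ps

τ₀ ≈ 1.64 ps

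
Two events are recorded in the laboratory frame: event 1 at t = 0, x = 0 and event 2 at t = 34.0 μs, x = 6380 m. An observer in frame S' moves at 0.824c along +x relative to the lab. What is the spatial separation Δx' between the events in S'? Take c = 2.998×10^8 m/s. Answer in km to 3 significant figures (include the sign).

Δx' ≈ -3.56 km

γ = 1/√(1 − 0.824²) = 1.7649
Δx' = γ(Δx − vΔt) = 1.7649 × (6380 m − 0.824×(2.998×10^8 m/s)×34.0×10^-6 s)
= 1.7649 × (-2019.2 m) = -3.56 km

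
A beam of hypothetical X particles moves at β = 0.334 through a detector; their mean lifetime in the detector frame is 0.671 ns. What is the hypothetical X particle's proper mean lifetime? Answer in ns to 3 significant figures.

γ = 1/√(1 − 0.334²) = 1.0609
Proper time: τ₀ = Δt/γ = 0.671/1.0609 = 0.632 ns

τ₀ ≈ 0.632 ns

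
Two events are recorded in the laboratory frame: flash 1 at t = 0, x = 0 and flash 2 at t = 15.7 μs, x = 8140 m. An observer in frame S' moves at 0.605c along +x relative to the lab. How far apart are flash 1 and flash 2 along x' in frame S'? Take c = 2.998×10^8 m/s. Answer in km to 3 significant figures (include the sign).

Δx' ≈ 6.65 km

γ = 1/√(1 − 0.605²) = 1.2559
Δx' = γ(Δx − vΔt) = 1.2559 × (8140 m − 0.605×(2.998×10^8 m/s)×15.7×10^-6 s)
= 1.2559 × (5292.3 m) = 6.65 km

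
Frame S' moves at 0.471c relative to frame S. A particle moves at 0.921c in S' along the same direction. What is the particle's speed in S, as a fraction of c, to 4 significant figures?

Relativistic velocity addition: u = (u' + v)/(1 + u'v/c²)
= (0.921 + 0.471)/(1 + 0.921×0.471) = 1.392/1.43379 = 0.9709

u ≈ 0.9709c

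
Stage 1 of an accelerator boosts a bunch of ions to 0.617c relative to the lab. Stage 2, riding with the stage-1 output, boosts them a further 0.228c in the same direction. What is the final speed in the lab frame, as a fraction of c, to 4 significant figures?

Compose boost 2: (0.228 + 0.617)/(1 + 0.228×0.617) = 0.8450/1.14068 = 0.7408

u ≈ 0.7408c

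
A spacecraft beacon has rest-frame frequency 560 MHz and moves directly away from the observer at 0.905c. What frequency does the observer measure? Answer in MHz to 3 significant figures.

f_obs ≈ 125 MHz

Relativistic Doppler: f_obs = f_src √((1−β)/(1+β))
= 560 × √(0.095000/1.9050) = 560 × 0.22331 = 125 MHz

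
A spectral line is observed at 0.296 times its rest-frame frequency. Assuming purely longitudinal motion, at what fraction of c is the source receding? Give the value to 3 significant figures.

f_obs/f_src = √((1−β)/(1+β)) = 0.296  ⇒  (1−β)/(1+β) = 0.087616
β = |1 − D²|/(1 + D²) = |1 − 0.087616|/(1 + 0.087616) = 0.839

β ≈ 0.839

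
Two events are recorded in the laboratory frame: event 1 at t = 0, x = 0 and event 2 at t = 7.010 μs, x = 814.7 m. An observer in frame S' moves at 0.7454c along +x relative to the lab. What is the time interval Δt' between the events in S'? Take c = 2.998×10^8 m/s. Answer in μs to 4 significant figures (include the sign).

Δt' ≈ 7.477 μs

γ = 1/√(1 − 0.7454²) = 1.50011
Δt' = γ(Δt − vΔx/c²) = 1.50011 × (7.010 μs − 0.7454×814.7 m / (2.998×10^8 m/s))
= 1.50011 × (4.98439 μs) = 7.477 μs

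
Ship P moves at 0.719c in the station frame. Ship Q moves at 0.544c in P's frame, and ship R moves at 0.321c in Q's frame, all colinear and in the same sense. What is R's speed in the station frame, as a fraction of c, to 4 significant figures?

Compose boost 2: (0.544 + 0.719)/(1 + 0.544×0.719) = 1.263/1.39114 = 0.907891
Compose boost 3: (0.321 + 0.907891)/(1 + 0.321×0.907891) = 1.22889/1.29143 = 0.9516

u ≈ 0.9516c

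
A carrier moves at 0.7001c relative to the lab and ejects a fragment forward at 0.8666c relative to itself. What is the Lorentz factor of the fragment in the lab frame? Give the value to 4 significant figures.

γ ≈ 4.509

u_lab = (0.8666 + 0.7001)/(1 + 0.8666×0.7001) = 1.5667/1.606707 = 0.9751002
γ = 1/√(1 − 0.9751002²) = 4.509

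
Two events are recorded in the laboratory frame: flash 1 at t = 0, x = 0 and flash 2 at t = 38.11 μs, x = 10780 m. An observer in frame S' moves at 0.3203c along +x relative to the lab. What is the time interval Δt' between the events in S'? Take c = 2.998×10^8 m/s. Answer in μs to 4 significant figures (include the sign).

Δt' ≈ 28.07 μs

γ = 1/√(1 − 0.3203²) = 1.05561
Δt' = γ(Δt − vΔx/c²) = 1.05561 × (38.11 μs − 0.3203×10780 m / (2.998×10^8 m/s))
= 1.05561 × (26.5929 μs) = 28.07 μs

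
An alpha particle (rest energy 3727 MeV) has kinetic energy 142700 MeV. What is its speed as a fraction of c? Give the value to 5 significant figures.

γ = 1 + K/(m₀c²) = 1 + 142700/3727 = 39.28817
β = √(1 − 1/γ²) = 0.99968

β ≈ 0.99968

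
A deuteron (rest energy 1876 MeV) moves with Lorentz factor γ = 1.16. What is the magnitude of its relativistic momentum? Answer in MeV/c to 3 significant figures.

β = √(1 − 1/γ²) = √(1 − 1/1.16²) = 0.50679
p = γβm₀c = 1.16 × 0.50679 × 1876 MeV/c = 1100 MeV/c

p ≈ 1100 MeV/c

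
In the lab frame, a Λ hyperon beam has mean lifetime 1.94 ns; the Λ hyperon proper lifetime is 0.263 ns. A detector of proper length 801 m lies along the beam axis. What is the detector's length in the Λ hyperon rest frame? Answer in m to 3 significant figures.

L ≈ 109 m

Time dilation ⇒ γ = Δt/τ₀ = 1.94/0.263 = 7.3764
Length contraction: L = L₀/γ = 801/7.3764 = 109 m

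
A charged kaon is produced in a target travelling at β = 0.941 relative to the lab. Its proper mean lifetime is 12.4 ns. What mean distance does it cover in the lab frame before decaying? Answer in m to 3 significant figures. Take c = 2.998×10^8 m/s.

γ = 1/√(1 − 0.941²) = 2.9550
Dilated lifetime: Δt = γτ₀ = 2.9550 × 12.4 ns = 36.642 ns
d = vΔt = 0.941c × 36.642 ns = 2.8211×10^8 m/s × 3.6642×10^-8 s = 10.3 m

d ≈ 10.3 m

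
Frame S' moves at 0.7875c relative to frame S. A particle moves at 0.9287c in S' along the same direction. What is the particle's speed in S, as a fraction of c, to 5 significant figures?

u ≈ 0.99125c

Relativistic velocity addition: u = (u' + v)/(1 + u'v/c²)
= (0.9287 + 0.7875)/(1 + 0.9287×0.7875) = 1.7162/1.731351 = 0.99125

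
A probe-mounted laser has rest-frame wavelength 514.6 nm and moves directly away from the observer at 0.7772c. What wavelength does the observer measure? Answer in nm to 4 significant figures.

Relativistic Doppler: λ_obs = λ_src √((1+β)/(1−β))
= 514.6 × √(1.77720/0.222800) = 514.6 × 2.82430 = 1453 nm

λ_obs ≈ 1453 nm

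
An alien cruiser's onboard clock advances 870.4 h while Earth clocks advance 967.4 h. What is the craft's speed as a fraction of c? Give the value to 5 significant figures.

β ≈ 0.43644

γ = Δt/τ₀ = 967.4/870.4 = 1.111443
β = √(1 − 1/γ²) = √(1 − 1/1.111443²) = 0.43644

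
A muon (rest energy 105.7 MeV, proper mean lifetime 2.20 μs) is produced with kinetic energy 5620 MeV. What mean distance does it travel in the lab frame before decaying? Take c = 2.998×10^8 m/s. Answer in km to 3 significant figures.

d ≈ 35.7 km

γ = 1 + K/(m₀c²) = 1 + 5620/105.7 = 54.169
β = √(1 − 1/γ²) = 0.99983
Dilated lifetime: γτ₀ = 54.169 × 2.20 μs = 119.17 μs
d = βc·γτ₀ = 0.99983 × (2.998×10^8 m/s) × 0.00011917 s = 35.7 km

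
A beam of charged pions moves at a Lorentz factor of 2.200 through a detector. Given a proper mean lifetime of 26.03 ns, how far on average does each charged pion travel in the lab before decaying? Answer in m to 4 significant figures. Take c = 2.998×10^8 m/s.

d ≈ 15.29 m

β = √(1 − 1/γ²) = √(1 − 1/2.200²) = 0.890724
Dilated lifetime: Δt = γτ₀ = 2.200 × 26.03 ns = 57.2660 ns
d = vΔt = 0.890724c × 57.2660 ns = 2.67039×10^8 m/s × 5.72660×10^-8 s = 15.29 m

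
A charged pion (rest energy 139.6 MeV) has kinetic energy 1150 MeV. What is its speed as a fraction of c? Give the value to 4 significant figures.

γ = 1 + K/(m₀c²) = 1 + 1150/139.6 = 9.23782
β = √(1 − 1/γ²) = 0.9941

β ≈ 0.9941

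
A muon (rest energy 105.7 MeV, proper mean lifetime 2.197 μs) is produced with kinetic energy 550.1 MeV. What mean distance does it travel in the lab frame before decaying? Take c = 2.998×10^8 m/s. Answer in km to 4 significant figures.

γ = 1 + K/(m₀c²) = 1 + 550.1/105.7 = 6.20435
β = √(1 − 1/γ²) = 0.986925
Dilated lifetime: γτ₀ = 6.20435 × 2.197 μs = 13.6310 μs
d = βc·γτ₀ = 0.986925 × (2.998×10^8 m/s) × 1.36310×10^-5 s = 4.033 km

d ≈ 4.033 km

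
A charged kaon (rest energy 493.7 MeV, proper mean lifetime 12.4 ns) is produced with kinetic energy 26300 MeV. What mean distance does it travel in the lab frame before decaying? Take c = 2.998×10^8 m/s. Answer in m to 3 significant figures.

d ≈ 202 m

γ = 1 + K/(m₀c²) = 1 + 26300/493.7 = 54.271
β = √(1 − 1/γ²) = 0.99983
Dilated lifetime: γτ₀ = 54.271 × 12.4 ns = 672.96 ns
d = βc·γτ₀ = 0.99983 × (2.998×10^8 m/s) × 6.7296×10^-7 s = 202 m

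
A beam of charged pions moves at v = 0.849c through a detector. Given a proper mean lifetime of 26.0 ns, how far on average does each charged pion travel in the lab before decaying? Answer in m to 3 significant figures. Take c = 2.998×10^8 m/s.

d ≈ 12.5 m

γ = 1/√(1 − 0.849²) = 1.8925
Dilated lifetime: Δt = γτ₀ = 1.8925 × 26.0 ns = 49.206 ns
d = vΔt = 0.849c × 49.206 ns = 2.5453×10^8 m/s × 4.9206×10^-8 s = 12.5 m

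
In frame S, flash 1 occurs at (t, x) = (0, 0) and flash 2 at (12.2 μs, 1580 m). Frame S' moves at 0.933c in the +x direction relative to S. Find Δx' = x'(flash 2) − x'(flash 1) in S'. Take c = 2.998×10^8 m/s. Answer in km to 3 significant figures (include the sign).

Δx' ≈ -5.09 km

γ = 1/√(1 − 0.933²) = 2.7787
Δx' = γ(Δx − vΔt) = 2.7787 × (1580 m − 0.933×(2.998×10^8 m/s)×12.2×10^-6 s)
= 2.7787 × (-1832.5 m) = -5.09 km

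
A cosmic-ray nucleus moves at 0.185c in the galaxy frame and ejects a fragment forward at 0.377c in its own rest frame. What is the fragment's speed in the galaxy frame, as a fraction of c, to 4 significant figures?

u ≈ 0.5254c

Compose boost 2: (0.377 + 0.185)/(1 + 0.377×0.185) = 0.5620/1.06974 = 0.5254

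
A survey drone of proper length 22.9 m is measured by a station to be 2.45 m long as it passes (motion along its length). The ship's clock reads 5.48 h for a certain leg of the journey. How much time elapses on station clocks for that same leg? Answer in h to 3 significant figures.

Δt ≈ 51.2 h

Length contraction ⇒ γ = L₀/L = 22.9/2.45 = 9.3469
Time dilation: Δt = γτ₀ = 9.3469 × 5.48 h = 51.2 h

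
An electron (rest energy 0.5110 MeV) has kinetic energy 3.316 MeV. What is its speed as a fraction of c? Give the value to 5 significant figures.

β ≈ 0.99105

γ = 1 + K/(m₀c²) = 1 + 3.316/0.5110 = 7.489237
β = √(1 − 1/γ²) = 0.99105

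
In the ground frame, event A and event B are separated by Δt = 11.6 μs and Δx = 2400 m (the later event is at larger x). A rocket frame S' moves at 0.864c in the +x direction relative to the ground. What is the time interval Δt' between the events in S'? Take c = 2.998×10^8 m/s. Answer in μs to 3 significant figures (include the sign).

γ = 1/√(1 − 0.864²) = 1.9861
Δt' = γ(Δt − vΔx/c²) = 1.9861 × (11.6 μs − 0.864×2400 m / (2.998×10^8 m/s))
= 1.9861 × (4.6834 μs) = 9.30 μs

Δt' ≈ 9.30 μs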